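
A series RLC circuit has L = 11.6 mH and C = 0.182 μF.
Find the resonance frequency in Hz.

Step 1 — Resonance condition Im(Z)=0 gives ω₀ = 1/√(LC).
Step 2 — ω₀ = 1/√(0.0116·1.82e-07) = 2.176e+04 rad/s.
Step 3 — f₀ = ω₀/(2π) = 3464 Hz.

f₀ = 3464 Hz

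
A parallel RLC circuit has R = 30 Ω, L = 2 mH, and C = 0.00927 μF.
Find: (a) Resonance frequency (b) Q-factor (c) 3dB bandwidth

Step 1 — Resonance: ω₀ = 1/√(LC) = 1/√(0.002·9.27e-09) = 2.322e+05 rad/s.
Step 2 — f₀ = ω₀/(2π) = 3.696e+04 Hz.
Step 3 — Parallel Q: Q = R/(ω₀L) = 30/(2.322e+05·0.002) = 0.06459.
Step 4 — Bandwidth: Δω = ω₀/Q = 3.596e+06 rad/s; BW = Δω/(2π) = 5.723e+05 Hz.

(a) f₀ = 3.696e+04 Hz  (b) Q = 0.06459  (c) BW = 5.723e+05 Hz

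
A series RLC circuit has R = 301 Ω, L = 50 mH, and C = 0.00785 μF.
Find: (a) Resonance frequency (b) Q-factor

Step 1 — Resonance condition Im(Z)=0 gives ω₀ = 1/√(LC).
Step 2 — ω₀ = 1/√(0.05·7.85e-09) = 5.048e+04 rad/s.
Step 3 — f₀ = ω₀/(2π) = 8033 Hz.
Step 4 — Series Q: Q = ω₀L/R = 5.048e+04·0.05/301 = 8.385.

(a) f₀ = 8033 Hz  (b) Q = 8.385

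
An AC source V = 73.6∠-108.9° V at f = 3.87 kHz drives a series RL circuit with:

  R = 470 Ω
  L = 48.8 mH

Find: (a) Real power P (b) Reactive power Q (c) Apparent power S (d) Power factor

Step 1 — Angular frequency: ω = 2π·f = 2π·3870 = 2.432e+04 rad/s.
Step 2 — Component impedances:
  R: Z = R = 470 Ω
  L: Z = jωL = j·2.432e+04·0.0488 = 0 + j1187 Ω
Step 3 — Series combination: Z_total = R + L = 470 + j1187 Ω = 1276∠68.4° Ω.
Step 4 — Source phasor: V = 73.6∠-108.9° V = -23.84 - j69.63 V.
Step 5 — Current: I = V / Z = -0.0576 - j0.002724 A = 0.05767∠-177.3° A.
Step 6 — Complex power: S = V·I* = 1.563 + j3.946 VA.
Step 7 — Real power: P = Re(S) = 1.563 W.
Step 8 — Reactive power: Q = Im(S) = 3.946 VAR.
Step 9 — Apparent power: |S| = 4.244 VA.
Step 10 — Power factor: PF = P/|S| = 0.3682 (lagging).

(a) P = 1.563 W  (b) Q = 3.946 VAR  (c) S = 4.244 VA  (d) PF = 0.3682 (lagging)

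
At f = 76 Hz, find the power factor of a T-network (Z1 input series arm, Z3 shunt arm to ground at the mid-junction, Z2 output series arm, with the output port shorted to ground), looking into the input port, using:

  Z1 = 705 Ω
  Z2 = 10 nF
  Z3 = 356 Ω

Step 1 — Angular frequency: ω = 2π·f = 2π·76 = 477.5 rad/s.
Step 2 — Component impedances:
  Z1: Z = R = 705 Ω
  Z2: Z = 1/(jωC) = -j/(ω·C) = 0 - j2.094e+05 Ω
  Z3: Z = R = 356 Ω
Step 3 — With the output port shorted to ground, the output series arm Z2 runs from the junction to ground; the shunt arm Z3 also runs from the junction to ground. They appear in parallel: Z3 || Z2 = 356 - j0.6052 Ω.
Step 4 — Series with input arm Z1: Z_in = Z1 + (Z3 || Z2) = 1061 - j0.6052 Ω = 1061∠-0.0° Ω.
Step 5 — Power factor: PF = cos(φ) = Re(Z)/|Z| = 1061/1061 = 1.
Step 6 — Type: Im(Z) = -0.6052 ⇒ leading (phase φ = -0.0°).

PF = 1 (leading, φ = -0.0°)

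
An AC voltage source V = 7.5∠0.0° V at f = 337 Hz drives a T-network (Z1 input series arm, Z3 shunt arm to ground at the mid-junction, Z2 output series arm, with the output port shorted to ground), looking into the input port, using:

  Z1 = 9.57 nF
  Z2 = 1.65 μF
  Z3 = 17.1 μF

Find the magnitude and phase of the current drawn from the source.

Step 1 — Angular frequency: ω = 2π·f = 2π·337 = 2117 rad/s.
Step 2 — Component impedances:
  Z1: Z = 1/(jωC) = -j/(ω·C) = 0 - j4.935e+04 Ω
  Z2: Z = 1/(jωC) = -j/(ω·C) = 0 - j286.2 Ω
  Z3: Z = 1/(jωC) = -j/(ω·C) = 0 - j27.62 Ω
Step 3 — With the output port shorted to ground, the output series arm Z2 runs from the junction to ground; the shunt arm Z3 also runs from the junction to ground. They appear in parallel: Z3 || Z2 = 0 - j25.19 Ω.
Step 4 — Series with input arm Z1: Z_in = Z1 + (Z3 || Z2) = 0 - j4.937e+04 Ω = 4.937e+04∠-90.0° Ω.
Step 5 — Source phasor: V = 7.5∠0.0° V = 7.5 V.
Step 6 — Ohm's law: I = V / Z_total = (7.5) / (0 - j4.937e+04) = 0 + j0.0001519 A.
Step 7 — Convert to polar: |I| = 0.0001519 A, ∠I = 90.0°.

I = 0.0001519∠90.0° A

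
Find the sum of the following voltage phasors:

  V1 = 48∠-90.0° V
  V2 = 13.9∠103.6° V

Step 1 — Convert each phasor to rectangular form:
  V1 = 48·(cos(-90.0°) + j·sin(-90.0°)) = 0 - j48 V
  V2 = 13.9·(cos(103.6°) + j·sin(103.6°)) = -3.268 + j13.51 V
Step 2 — Sum components: V_total = -3.268 - j34.49 V.
Step 3 — Convert to polar: |V_total| = 34.64 V, ∠V_total = -95.4°.

V_total = 34.64∠-95.4° V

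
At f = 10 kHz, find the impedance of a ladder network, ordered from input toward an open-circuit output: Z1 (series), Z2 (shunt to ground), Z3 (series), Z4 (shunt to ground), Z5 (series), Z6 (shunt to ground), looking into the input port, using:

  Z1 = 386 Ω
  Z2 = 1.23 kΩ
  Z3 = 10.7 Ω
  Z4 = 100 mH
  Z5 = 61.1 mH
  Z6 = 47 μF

Step 1 — Angular frequency: ω = 2π·f = 2π·1e+04 = 6.283e+04 rad/s.
Step 2 — Component impedances:
  Z1: Z = R = 386 Ω
  Z2: Z = R = 1230 Ω
  Z3: Z = R = 10.7 Ω
  Z4: Z = jωL = j·6.283e+04·0.1 = 0 + j6283 Ω
  Z5: Z = jωL = j·6.283e+04·0.0611 = 0 + j3839 Ω
  Z6: Z = 1/(jωC) = -j/(ω·C) = 0 - j0.3386 Ω
Step 3 — Ladder network (open output): work backward from the far end, alternating series and parallel combinations. Z_in = 1356 + j499.5 Ω = 1445∠20.2° Ω.

Z = 1356 + j499.5 Ω = 1445∠20.2° Ω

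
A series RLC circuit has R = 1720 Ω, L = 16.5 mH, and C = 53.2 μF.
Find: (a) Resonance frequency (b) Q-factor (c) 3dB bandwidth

Step 1 — Resonance: ω₀ = 1/√(LC) = 1/√(0.0165·5.32e-05) = 1067 rad/s.
Step 2 — f₀ = ω₀/(2π) = 169.9 Hz.
Step 3 — Series Q: Q = ω₀L/R = 1067·0.0165/1720 = 0.01024.
Step 4 — Bandwidth: Δω = ω₀/Q = 1.042e+05 rad/s; BW = Δω/(2π) = 1.659e+04 Hz.

(a) f₀ = 169.9 Hz  (b) Q = 0.01024  (c) BW = 1.659e+04 Hz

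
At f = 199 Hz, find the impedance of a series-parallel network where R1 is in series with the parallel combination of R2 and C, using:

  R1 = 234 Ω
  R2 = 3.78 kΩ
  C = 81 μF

Step 1 — Angular frequency: ω = 2π·f = 2π·199 = 1250 rad/s.
Step 2 — Component impedances:
  R1: Z = R = 234 Ω
  R2: Z = R = 3780 Ω
  C: Z = 1/(jωC) = -j/(ω·C) = 0 - j9.874 Ω
Step 3 — Parallel branch: R2 || C = 1/(1/R2 + 1/C) = 0.02579 - j9.874 Ω.
Step 4 — Series with R1: Z_total = R1 + (R2 || C) = 234 - j9.874 Ω = 234.2∠-2.4° Ω.

Z = 234 - j9.874 Ω = 234.2∠-2.4° Ω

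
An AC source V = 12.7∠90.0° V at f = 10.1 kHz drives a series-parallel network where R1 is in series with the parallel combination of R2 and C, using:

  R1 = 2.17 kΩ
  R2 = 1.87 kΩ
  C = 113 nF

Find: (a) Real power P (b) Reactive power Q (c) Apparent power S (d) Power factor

Step 1 — Angular frequency: ω = 2π·f = 2π·1.01e+04 = 6.346e+04 rad/s.
Step 2 — Component impedances:
  R1: Z = R = 2170 Ω
  R2: Z = R = 1870 Ω
  C: Z = 1/(jωC) = -j/(ω·C) = 0 - j139.5 Ω
Step 3 — Parallel branch: R2 || C = 1/(1/R2 + 1/C) = 10.34 - j138.7 Ω.
Step 4 — Series with R1: Z_total = R1 + (R2 || C) = 2180 - j138.7 Ω = 2185∠-3.6° Ω.
Step 5 — Source phasor: V = 12.7∠90.0° V = 0 + j12.7 V.
Step 6 — Current: I = V / Z = -0.000369 + j0.005801 A = 0.005813∠93.6° A.
Step 7 — Complex power: S = V·I* = 0.07368 - j0.004686 VA.
Step 8 — Real power: P = Re(S) = 0.07368 W.
Step 9 — Reactive power: Q = Im(S) = -0.004686 VAR.
Step 10 — Apparent power: |S| = 0.07383 VA.
Step 11 — Power factor: PF = P/|S| = 0.998 (leading).

(a) P = 0.07368 W  (b) Q = -0.004686 VAR  (c) S = 0.07383 VA  (d) PF = 0.998 (leading)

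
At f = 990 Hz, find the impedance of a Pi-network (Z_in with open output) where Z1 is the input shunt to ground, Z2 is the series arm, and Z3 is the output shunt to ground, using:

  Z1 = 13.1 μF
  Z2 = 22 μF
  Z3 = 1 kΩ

Step 1 — Angular frequency: ω = 2π·f = 2π·990 = 6220 rad/s.
Step 2 — Component impedances:
  Z1: Z = 1/(jωC) = -j/(ω·C) = 0 - j12.27 Ω
  Z2: Z = 1/(jωC) = -j/(ω·C) = 0 - j7.307 Ω
  Z3: Z = R = 1000 Ω
Step 3 — With open output, the series arm Z2 and the output shunt Z3 appear in series to ground: Z2 + Z3 = 1000 - j7.307 Ω.
Step 4 — Parallel with input shunt Z1: Z_in = Z1 || (Z2 + Z3) = 0.1505 - j12.27 Ω = 12.27∠-89.3° Ω.

Z = 0.1505 - j12.27 Ω = 12.27∠-89.3° Ω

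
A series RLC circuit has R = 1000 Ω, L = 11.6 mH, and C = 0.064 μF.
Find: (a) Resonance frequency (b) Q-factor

Step 1 — Resonance condition Im(Z)=0 gives ω₀ = 1/√(LC).
Step 2 — ω₀ = 1/√(0.0116·6.4e-08) = 3.67e+04 rad/s.
Step 3 — f₀ = ω₀/(2π) = 5841 Hz.
Step 4 — Series Q: Q = ω₀L/R = 3.67e+04·0.0116/1000 = 0.4257.

(a) f₀ = 5841 Hz  (b) Q = 0.4257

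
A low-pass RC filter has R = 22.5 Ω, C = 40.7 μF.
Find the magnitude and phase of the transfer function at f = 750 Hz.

Step 1 — Angular frequency: ω = 2π·750 = 4712 rad/s.
Step 2 — Transfer function: H(jω) = 1/(1 + jωRC).
Step 3 — Denominator: 1 + jωRC = 1 + j·4712·22.5·4.07e-05 = 1 + j4.315.
Step 4 — H = 0.05096 - j0.2199.
Step 5 — Magnitude: |H| = 0.2257 (-12.9 dB); phase: φ = -77.0°.

|H| = 0.2257 (-12.9 dB), φ = -77.0°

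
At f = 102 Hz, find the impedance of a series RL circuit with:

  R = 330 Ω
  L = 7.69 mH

Step 1 — Angular frequency: ω = 2π·f = 2π·102 = 640.9 rad/s.
Step 2 — Component impedances:
  R: Z = R = 330 Ω
  L: Z = jωL = j·640.9·0.00769 = 0 + j4.928 Ω
Step 3 — Series combination: Z_total = R + L = 330 + j4.928 Ω = 330∠0.9° Ω.

Z = 330 + j4.928 Ω = 330∠0.9° Ω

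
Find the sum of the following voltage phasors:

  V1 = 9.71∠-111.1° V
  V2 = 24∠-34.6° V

Step 1 — Convert each phasor to rectangular form:
  V1 = 9.71·(cos(-111.1°) + j·sin(-111.1°)) = -3.496 - j9.059 V
  V2 = 24·(cos(-34.6°) + j·sin(-34.6°)) = 19.76 - j13.63 V
Step 2 — Sum components: V_total = 16.26 - j22.69 V.
Step 3 — Convert to polar: |V_total| = 27.91 V, ∠V_total = -54.4°.

V_total = 27.91∠-54.4° V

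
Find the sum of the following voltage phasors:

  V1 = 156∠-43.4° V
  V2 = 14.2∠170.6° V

Step 1 — Convert each phasor to rectangular form:
  V1 = 156·(cos(-43.4°) + j·sin(-43.4°)) = 113.3 - j107.2 V
  V2 = 14.2·(cos(170.6°) + j·sin(170.6°)) = -14.01 + j2.319 V
Step 2 — Sum components: V_total = 99.34 - j104.9 V.
Step 3 — Convert to polar: |V_total| = 144.4 V, ∠V_total = -46.6°.

V_total = 144.4∠-46.6° V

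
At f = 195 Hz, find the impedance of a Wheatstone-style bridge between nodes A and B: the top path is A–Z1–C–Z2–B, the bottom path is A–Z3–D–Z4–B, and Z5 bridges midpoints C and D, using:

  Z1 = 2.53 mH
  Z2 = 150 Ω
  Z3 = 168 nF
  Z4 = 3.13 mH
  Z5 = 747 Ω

Step 1 — Angular frequency: ω = 2π·f = 2π·195 = 1225 rad/s.
Step 2 — Component impedances:
  Z1: Z = jωL = j·1225·0.00253 = 0 + j3.1 Ω
  Z2: Z = R = 150 Ω
  Z3: Z = 1/(jωC) = -j/(ω·C) = 0 - j4858 Ω
  Z4: Z = jωL = j·1225·0.00313 = 0 + j3.835 Ω
  Z5: Z = R = 747 Ω
Step 3 — Bridge requires nodal analysis (the Z5 bridge couples midpoints C and D, so the two paths cannot be reduced to a simple series/parallel combination). Setting node B to ground and injecting 1 A at node A, the 3-node admittance system at A, C, D solves to V_A = Z_AB = 125 - j0.008464 Ω = 125∠-0.0° Ω.

Z = 125 - j0.008464 Ω = 125∠-0.0° Ω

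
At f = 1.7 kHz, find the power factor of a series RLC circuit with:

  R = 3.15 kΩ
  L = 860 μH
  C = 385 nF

Step 1 — Angular frequency: ω = 2π·f = 2π·1700 = 1.068e+04 rad/s.
Step 2 — Component impedances:
  R: Z = R = 3150 Ω
  L: Z = jωL = j·1.068e+04·0.00086 = 0 + j9.186 Ω
  C: Z = 1/(jωC) = -j/(ω·C) = 0 - j243.2 Ω
Step 3 — Series combination: Z_total = R + L + C = 3150 - j234 Ω = 3159∠-4.2° Ω.
Step 4 — Power factor: PF = cos(φ) = Re(Z)/|Z| = 3150/3158.68 = 0.9973.
Step 5 — Type: Im(Z) = -234 ⇒ leading (phase φ = -4.2°).

PF = 0.9973 (leading, φ = -4.2°)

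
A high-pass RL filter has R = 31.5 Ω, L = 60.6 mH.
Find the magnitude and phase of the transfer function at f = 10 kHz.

Step 1 — Angular frequency: ω = 2π·1e+04 = 6.283e+04 rad/s.
Step 2 — Transfer function: H(jω) = jωL/(R + jωL).
Step 3 — Numerator jωL = j·3808; denominator R + jωL = 31.5 + j3808.
Step 4 — H = 0.9999 + j0.008272.
Step 5 — Magnitude: |H| = 1 (-0.0 dB); phase: φ = 0.5°.

|H| = 1 (-0.0 dB), φ = 0.5°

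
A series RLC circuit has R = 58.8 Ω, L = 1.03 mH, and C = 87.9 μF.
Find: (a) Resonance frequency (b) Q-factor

Step 1 — Resonance condition Im(Z)=0 gives ω₀ = 1/√(LC).
Step 2 — ω₀ = 1/√(0.00103·8.79e-05) = 3323 rad/s.
Step 3 — f₀ = ω₀/(2π) = 528.9 Hz.
Step 4 — Series Q: Q = ω₀L/R = 3323·0.00103/58.8 = 0.05822.

(a) f₀ = 528.9 Hz  (b) Q = 0.05822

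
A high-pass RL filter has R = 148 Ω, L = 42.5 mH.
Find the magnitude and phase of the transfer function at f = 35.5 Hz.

Step 1 — Angular frequency: ω = 2π·35.5 = 223.1 rad/s.
Step 2 — Transfer function: H(jω) = jωL/(R + jωL).
Step 3 — Numerator jωL = j·9.48; denominator R + jωL = 148 + j9.48.
Step 4 — H = 0.004086 + j0.06379.
Step 5 — Magnitude: |H| = 0.06392 (-23.9 dB); phase: φ = 86.3°.

|H| = 0.06392 (-23.9 dB), φ = 86.3°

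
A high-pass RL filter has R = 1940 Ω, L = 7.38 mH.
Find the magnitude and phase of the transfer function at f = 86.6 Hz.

Step 1 — Angular frequency: ω = 2π·86.6 = 544.1 rad/s.
Step 2 — Transfer function: H(jω) = jωL/(R + jωL).
Step 3 — Numerator jωL = j·4.016; denominator R + jωL = 1940 + j4.016.
Step 4 — H = 4.285e-06 + j0.00207.
Step 5 — Magnitude: |H| = 0.00207 (-53.7 dB); phase: φ = 89.9°.

|H| = 0.00207 (-53.7 dB), φ = 89.9°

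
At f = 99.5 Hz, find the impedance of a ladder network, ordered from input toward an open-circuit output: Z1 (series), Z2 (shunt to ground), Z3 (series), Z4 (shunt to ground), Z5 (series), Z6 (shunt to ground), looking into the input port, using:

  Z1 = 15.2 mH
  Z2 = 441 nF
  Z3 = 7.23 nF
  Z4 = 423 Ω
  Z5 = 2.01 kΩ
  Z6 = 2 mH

Step 1 — Angular frequency: ω = 2π·f = 2π·99.5 = 625.2 rad/s.
Step 2 — Component impedances:
  Z1: Z = jωL = j·625.2·0.0152 = 0 + j9.503 Ω
  Z2: Z = 1/(jωC) = -j/(ω·C) = 0 - j3627 Ω
  Z3: Z = 1/(jωC) = -j/(ω·C) = 0 - j2.212e+05 Ω
  Z4: Z = R = 423 Ω
  Z5: Z = R = 2010 Ω
  Z6: Z = jωL = j·625.2·0.002 = 0 + j1.25 Ω
Step 3 — Ladder network (open output): work backward from the far end, alternating series and parallel combinations. Z_in = 0.09092 - j3559 Ω = 3559∠-90.0° Ω.

Z = 0.09092 - j3559 Ω = 3559∠-90.0° Ω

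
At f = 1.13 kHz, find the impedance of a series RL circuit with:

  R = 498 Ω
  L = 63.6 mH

Step 1 — Angular frequency: ω = 2π·f = 2π·1130 = 7100 rad/s.
Step 2 — Component impedances:
  R: Z = R = 498 Ω
  L: Z = jωL = j·7100·0.0636 = 0 + j451.6 Ω
Step 3 — Series combination: Z_total = R + L = 498 + j451.6 Ω = 672.2∠42.2° Ω.

Z = 498 + j451.6 Ω = 672.2∠42.2° Ω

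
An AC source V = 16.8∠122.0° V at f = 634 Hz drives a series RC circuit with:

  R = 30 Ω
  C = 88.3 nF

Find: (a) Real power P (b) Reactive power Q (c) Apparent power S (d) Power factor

Step 1 — Angular frequency: ω = 2π·f = 2π·634 = 3984 rad/s.
Step 2 — Component impedances:
  R: Z = R = 30 Ω
  C: Z = 1/(jωC) = -j/(ω·C) = 0 - j2843 Ω
Step 3 — Series combination: Z_total = R + C = 30 - j2843 Ω = 2843∠-89.4° Ω.
Step 4 — Source phasor: V = 16.8∠122.0° V = -8.903 + j14.25 V.
Step 5 — Current: I = V / Z = -0.005044 - j0.003078 A = 0.005909∠-148.6° A.
Step 6 — Complex power: S = V·I* = 0.001047 - j0.09927 VA.
Step 7 — Real power: P = Re(S) = 0.001047 W.
Step 8 — Reactive power: Q = Im(S) = -0.09927 VAR.
Step 9 — Apparent power: |S| = 0.09927 VA.
Step 10 — Power factor: PF = P/|S| = 0.01055 (leading).

(a) P = 0.001047 W  (b) Q = -0.09927 VAR  (c) S = 0.09927 VA  (d) PF = 0.01055 (leading)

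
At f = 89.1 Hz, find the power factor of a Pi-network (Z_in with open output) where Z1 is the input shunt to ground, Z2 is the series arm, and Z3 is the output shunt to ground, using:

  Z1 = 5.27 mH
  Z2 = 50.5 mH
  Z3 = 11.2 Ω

Step 1 — Angular frequency: ω = 2π·f = 2π·89.1 = 559.8 rad/s.
Step 2 — Component impedances:
  Z1: Z = jωL = j·559.8·0.00527 = 0 + j2.95 Ω
  Z2: Z = jωL = j·559.8·0.0505 = 0 + j28.27 Ω
  Z3: Z = R = 11.2 Ω
Step 3 — With open output, the series arm Z2 and the output shunt Z3 appear in series to ground: Z2 + Z3 = 11.2 + j28.27 Ω.
Step 4 — Parallel with input shunt Z1: Z_in = Z1 || (Z2 + Z3) = 0.08861 + j2.703 Ω = 2.705∠88.1° Ω.
Step 5 — Power factor: PF = cos(φ) = Re(Z)/|Z| = 0.08861/2.705 = 0.03276.
Step 6 — Type: Im(Z) = 2.703 ⇒ lagging (phase φ = 88.1°).

PF = 0.03276 (lagging, φ = 88.1°)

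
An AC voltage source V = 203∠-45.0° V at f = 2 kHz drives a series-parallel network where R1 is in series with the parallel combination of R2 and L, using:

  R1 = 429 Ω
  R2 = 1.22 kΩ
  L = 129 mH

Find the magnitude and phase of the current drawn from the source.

Step 1 — Angular frequency: ω = 2π·f = 2π·2000 = 1.257e+04 rad/s.
Step 2 — Component impedances:
  R1: Z = R = 429 Ω
  R2: Z = R = 1220 Ω
  L: Z = jωL = j·1.257e+04·0.129 = 0 + j1621 Ω
Step 3 — Parallel branch: R2 || L = 1/(1/R2 + 1/L) = 778.9 + j586.2 Ω.
Step 4 — Series with R1: Z_total = R1 + (R2 || L) = 1208 + j586.2 Ω = 1343∠25.9° Ω.
Step 5 — Source phasor: V = 203∠-45.0° V = 143.5 - j143.5 V.
Step 6 — Ohm's law: I = V / Z_total = (143.5 - j143.5) / (1208 + j586.2) = 0.04951 - j0.1429 A.
Step 7 — Convert to polar: |I| = 0.1512 A, ∠I = -70.9°.

I = 0.1512∠-70.9° A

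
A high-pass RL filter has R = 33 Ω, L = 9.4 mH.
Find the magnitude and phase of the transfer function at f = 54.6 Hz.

Step 1 — Angular frequency: ω = 2π·54.6 = 343.1 rad/s.
Step 2 — Transfer function: H(jω) = jωL/(R + jωL).
Step 3 — Numerator jωL = j·3.225; denominator R + jωL = 33 + j3.225.
Step 4 — H = 0.009459 + j0.0968.
Step 5 — Magnitude: |H| = 0.09726 (-20.2 dB); phase: φ = 84.4°.

|H| = 0.09726 (-20.2 dB), φ = 84.4°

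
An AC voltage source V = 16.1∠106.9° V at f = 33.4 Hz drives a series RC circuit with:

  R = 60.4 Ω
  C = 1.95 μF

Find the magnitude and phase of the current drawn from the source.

Step 1 — Angular frequency: ω = 2π·f = 2π·33.4 = 209.9 rad/s.
Step 2 — Component impedances:
  R: Z = R = 60.4 Ω
  C: Z = 1/(jωC) = -j/(ω·C) = 0 - j2444 Ω
Step 3 — Series combination: Z_total = R + C = 60.4 - j2444 Ω = 2444∠-88.6° Ω.
Step 4 — Source phasor: V = 16.1∠106.9° V = -4.68 + j15.4 V.
Step 5 — Ohm's law: I = V / Z_total = (-4.68 + j15.4) / (60.4 - j2444) = -0.006347 - j0.001758 A.
Step 6 — Convert to polar: |I| = 0.006586 A, ∠I = -164.5°.

I = 0.006586∠-164.5° A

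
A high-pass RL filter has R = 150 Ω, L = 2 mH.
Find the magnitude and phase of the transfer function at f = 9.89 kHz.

Step 1 — Angular frequency: ω = 2π·9890 = 6.214e+04 rad/s.
Step 2 — Transfer function: H(jω) = jωL/(R + jωL).
Step 3 — Numerator jωL = j·124.3; denominator R + jωL = 150 + j124.3.
Step 4 — H = 0.4071 + j0.4913.
Step 5 — Magnitude: |H| = 0.638 (-3.9 dB); phase: φ = 50.4°.

|H| = 0.638 (-3.9 dB), φ = 50.4°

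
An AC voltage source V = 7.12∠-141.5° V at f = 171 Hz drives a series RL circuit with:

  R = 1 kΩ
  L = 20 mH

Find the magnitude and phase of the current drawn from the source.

Step 1 — Angular frequency: ω = 2π·f = 2π·171 = 1074 rad/s.
Step 2 — Component impedances:
  R: Z = R = 1000 Ω
  L: Z = jωL = j·1074·0.02 = 0 + j21.49 Ω
Step 3 — Series combination: Z_total = R + L = 1000 + j21.49 Ω = 1000∠1.2° Ω.
Step 4 — Source phasor: V = 7.12∠-141.5° V = -5.572 - j4.432 V.
Step 5 — Ohm's law: I = V / Z_total = (-5.572 - j4.432) / (1000 + j21.49) = -0.005665 - j0.004311 A.
Step 6 — Convert to polar: |I| = 0.007118 A, ∠I = -142.7°.

I = 0.007118∠-142.7° A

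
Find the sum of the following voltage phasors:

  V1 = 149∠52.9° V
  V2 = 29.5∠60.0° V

Step 1 — Convert each phasor to rectangular form:
  V1 = 149·(cos(52.9°) + j·sin(52.9°)) = 89.88 + j118.8 V
  V2 = 29.5·(cos(60.0°) + j·sin(60.0°)) = 14.75 + j25.55 V
Step 2 — Sum components: V_total = 104.6 + j144.4 V.
Step 3 — Convert to polar: |V_total| = 178.3 V, ∠V_total = 54.1°.

V_total = 178.3∠54.1° V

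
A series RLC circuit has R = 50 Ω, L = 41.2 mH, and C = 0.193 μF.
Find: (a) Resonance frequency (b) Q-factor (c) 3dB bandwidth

Step 1 — Resonance condition Im(Z)=0 gives ω₀ = 1/√(LC).
Step 2 — ω₀ = 1/√(0.0412·1.93e-07) = 1.121e+04 rad/s.
Step 3 — f₀ = ω₀/(2π) = 1785 Hz.
Step 4 — Series Q: Q = ω₀L/R = 1.121e+04·0.0412/50 = 9.241.
Step 5 — 3dB bandwidth: Δω = ω₀/Q = 1214 rad/s; BW = Δω/(2π) = 193.1 Hz.

(a) f₀ = 1785 Hz  (b) Q = 9.241  (c) BW = 193.1 Hz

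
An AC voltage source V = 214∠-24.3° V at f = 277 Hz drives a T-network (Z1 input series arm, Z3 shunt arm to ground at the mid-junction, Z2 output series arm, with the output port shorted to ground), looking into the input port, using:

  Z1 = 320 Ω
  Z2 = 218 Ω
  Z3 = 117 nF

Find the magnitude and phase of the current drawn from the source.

Step 1 — Angular frequency: ω = 2π·f = 2π·277 = 1740 rad/s.
Step 2 — Component impedances:
  Z1: Z = R = 320 Ω
  Z2: Z = R = 218 Ω
  Z3: Z = 1/(jωC) = -j/(ω·C) = 0 - j4911 Ω
Step 3 — With the output port shorted to ground, the output series arm Z2 runs from the junction to ground; the shunt arm Z3 also runs from the junction to ground. They appear in parallel: Z3 || Z2 = 217.6 - j9.658 Ω.
Step 4 — Series with input arm Z1: Z_in = Z1 + (Z3 || Z2) = 537.6 - j9.658 Ω = 537.7∠-1.0° Ω.
Step 5 — Source phasor: V = 214∠-24.3° V = 195 - j88.06 V.
Step 6 — Ohm's law: I = V / Z_total = (195 - j88.06) / (537.6 - j9.658) = 0.3656 - j0.1572 A.
Step 7 — Convert to polar: |I| = 0.398 A, ∠I = -23.3°.

I = 0.398∠-23.3° A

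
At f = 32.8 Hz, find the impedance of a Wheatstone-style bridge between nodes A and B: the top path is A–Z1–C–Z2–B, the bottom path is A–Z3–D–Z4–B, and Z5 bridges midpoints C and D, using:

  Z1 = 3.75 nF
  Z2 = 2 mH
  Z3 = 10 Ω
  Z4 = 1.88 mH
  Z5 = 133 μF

Step 1 — Angular frequency: ω = 2π·f = 2π·32.8 = 206.1 rad/s.
Step 2 — Component impedances:
  Z1: Z = 1/(jωC) = -j/(ω·C) = 0 - j1.294e+06 Ω
  Z2: Z = jωL = j·206.1·0.002 = 0 + j0.4122 Ω
  Z3: Z = R = 10 Ω
  Z4: Z = jωL = j·206.1·0.00188 = 0 + j0.3874 Ω
  Z5: Z = 1/(jωC) = -j/(ω·C) = 0 - j36.48 Ω
Step 3 — Bridge requires nodal analysis (the Z5 bridge couples midpoints C and D, so the two paths cannot be reduced to a simple series/parallel combination). Setting node B to ground and injecting 1 A at node A, the 3-node admittance system at A, C, D solves to V_A = Z_AB = 10 + j0.3916 Ω = 10.01∠2.2° Ω.

Z = 10 + j0.3916 Ω = 10.01∠2.2° Ω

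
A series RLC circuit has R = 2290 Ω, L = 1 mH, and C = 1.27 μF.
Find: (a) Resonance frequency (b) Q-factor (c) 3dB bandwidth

Step 1 — Resonance condition Im(Z)=0 gives ω₀ = 1/√(LC).
Step 2 — ω₀ = 1/√(0.001·1.27e-06) = 2.806e+04 rad/s.
Step 3 — f₀ = ω₀/(2π) = 4466 Hz.
Step 4 — Series Q: Q = ω₀L/R = 2.806e+04·0.001/2290 = 0.01225.
Step 5 — 3dB bandwidth: Δω = ω₀/Q = 2.29e+06 rad/s; BW = Δω/(2π) = 3.645e+05 Hz.

(a) f₀ = 4466 Hz  (b) Q = 0.01225  (c) BW = 3.645e+05 Hz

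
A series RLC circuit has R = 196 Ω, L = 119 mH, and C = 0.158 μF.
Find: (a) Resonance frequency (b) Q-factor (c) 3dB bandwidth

Step 1 — Resonance: ω₀ = 1/√(LC) = 1/√(0.119·1.58e-07) = 7293 rad/s.
Step 2 — f₀ = ω₀/(2π) = 1161 Hz.
Step 3 — Series Q: Q = ω₀L/R = 7293·0.119/196 = 4.428.
Step 4 — Bandwidth: Δω = ω₀/Q = 1647 rad/s; BW = Δω/(2π) = 262.1 Hz.

(a) f₀ = 1161 Hz  (b) Q = 4.428  (c) BW = 262.1 Hz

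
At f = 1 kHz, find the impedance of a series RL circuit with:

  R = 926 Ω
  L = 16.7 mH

Step 1 — Angular frequency: ω = 2π·f = 2π·1000 = 6283 rad/s.
Step 2 — Component impedances:
  R: Z = R = 926 Ω
  L: Z = jωL = j·6283·0.0167 = 0 + j104.9 Ω
Step 3 — Series combination: Z_total = R + L = 926 + j104.9 Ω = 931.9∠6.5° Ω.

Z = 926 + j104.9 Ω = 931.9∠6.5° Ω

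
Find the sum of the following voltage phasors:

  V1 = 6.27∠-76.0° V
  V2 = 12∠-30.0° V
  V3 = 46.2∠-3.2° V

Step 1 — Convert each phasor to rectangular form:
  V1 = 6.27·(cos(-76.0°) + j·sin(-76.0°)) = 1.517 - j6.084 V
  V2 = 12·(cos(-30.0°) + j·sin(-30.0°)) = 10.39 - j6 V
  V3 = 46.2·(cos(-3.2°) + j·sin(-3.2°)) = 46.13 - j2.579 V
Step 2 — Sum components: V_total = 58.04 - j14.66 V.
Step 3 — Convert to polar: |V_total| = 59.86 V, ∠V_total = -14.2°.

V_total = 59.86∠-14.2° V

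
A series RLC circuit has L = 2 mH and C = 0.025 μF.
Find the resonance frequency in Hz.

Step 1 — Resonance condition Im(Z)=0 gives ω₀ = 1/√(LC).
Step 2 — ω₀ = 1/√(0.002·2.5e-08) = 1.414e+05 rad/s.
Step 3 — f₀ = ω₀/(2π) = 2.251e+04 Hz.

f₀ = 2.251e+04 Hz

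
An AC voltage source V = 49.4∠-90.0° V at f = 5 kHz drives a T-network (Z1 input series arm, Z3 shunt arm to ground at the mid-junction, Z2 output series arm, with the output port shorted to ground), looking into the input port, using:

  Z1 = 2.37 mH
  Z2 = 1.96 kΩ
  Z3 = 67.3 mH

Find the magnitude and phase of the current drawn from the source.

Step 1 — Angular frequency: ω = 2π·f = 2π·5000 = 3.142e+04 rad/s.
Step 2 — Component impedances:
  Z1: Z = jωL = j·3.142e+04·0.00237 = 0 + j74.46 Ω
  Z2: Z = R = 1960 Ω
  Z3: Z = jωL = j·3.142e+04·0.0673 = 0 + j2114 Ω
Step 3 — With the output port shorted to ground, the output series arm Z2 runs from the junction to ground; the shunt arm Z3 also runs from the junction to ground. They appear in parallel: Z3 || Z2 = 1054 + j977.2 Ω.
Step 4 — Series with input arm Z1: Z_in = Z1 + (Z3 || Z2) = 1054 + j1052 Ω = 1489∠44.9° Ω.
Step 5 — Source phasor: V = 49.4∠-90.0° V = 0 - j49.4 V.
Step 6 — Ohm's law: I = V / Z_total = (0 - j49.4) / (1054 + j1052) = -0.02343 - j0.02349 A.
Step 7 — Convert to polar: |I| = 0.03318 A, ∠I = -134.9°.

I = 0.03318∠-134.9° A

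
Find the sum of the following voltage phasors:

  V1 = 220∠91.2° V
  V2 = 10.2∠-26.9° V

Step 1 — Convert each phasor to rectangular form:
  V1 = 220·(cos(91.2°) + j·sin(91.2°)) = -4.607 + j220 V
  V2 = 10.2·(cos(-26.9°) + j·sin(-26.9°)) = 9.096 - j4.615 V
Step 2 — Sum components: V_total = 4.489 + j215.3 V.
Step 3 — Convert to polar: |V_total| = 215.4 V, ∠V_total = 88.8°.

V_total = 215.4∠88.8° V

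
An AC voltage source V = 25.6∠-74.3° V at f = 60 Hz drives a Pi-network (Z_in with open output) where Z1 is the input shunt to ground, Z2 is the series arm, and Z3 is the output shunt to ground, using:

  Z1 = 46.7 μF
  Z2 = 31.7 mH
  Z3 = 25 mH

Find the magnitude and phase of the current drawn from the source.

Step 1 — Angular frequency: ω = 2π·f = 2π·60 = 377 rad/s.
Step 2 — Component impedances:
  Z1: Z = 1/(jωC) = -j/(ω·C) = 0 - j56.8 Ω
  Z2: Z = jωL = j·377·0.0317 = 0 + j11.95 Ω
  Z3: Z = jωL = j·377·0.025 = 0 + j9.425 Ω
Step 3 — With open output, the series arm Z2 and the output shunt Z3 appear in series to ground: Z2 + Z3 = 0 + j21.38 Ω.
Step 4 — Parallel with input shunt Z1: Z_in = Z1 || (Z2 + Z3) = 0 + j34.27 Ω = 34.27∠90.0° Ω.
Step 5 — Source phasor: V = 25.6∠-74.3° V = 6.927 - j24.64 V.
Step 6 — Ohm's law: I = V / Z_total = (6.927 - j24.64) / (0 + j34.27) = -0.7191 - j0.2021 A.
Step 7 — Convert to polar: |I| = 0.7469 A, ∠I = -164.3°.

I = 0.7469∠-164.3° A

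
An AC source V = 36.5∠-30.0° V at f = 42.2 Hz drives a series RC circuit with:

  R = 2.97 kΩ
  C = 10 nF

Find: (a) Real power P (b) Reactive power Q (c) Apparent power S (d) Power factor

Step 1 — Angular frequency: ω = 2π·f = 2π·42.2 = 265.2 rad/s.
Step 2 — Component impedances:
  R: Z = R = 2970 Ω
  C: Z = 1/(jωC) = -j/(ω·C) = 0 - j3.771e+05 Ω
Step 3 — Series combination: Z_total = R + C = 2970 - j3.771e+05 Ω = 3.772e+05∠-89.5° Ω.
Step 4 — Source phasor: V = 36.5∠-30.0° V = 31.61 - j18.25 V.
Step 5 — Current: I = V / Z = 4.905e-05 + j8.343e-05 A = 9.678e-05∠59.5° A.
Step 6 — Complex power: S = V·I* = 2.782e-05 - j0.003532 VA.
Step 7 — Real power: P = Re(S) = 2.782e-05 W.
Step 8 — Reactive power: Q = Im(S) = -0.003532 VAR.
Step 9 — Apparent power: |S| = 0.003532 VA.
Step 10 — Power factor: PF = P/|S| = 0.007875 (leading).

(a) P = 2.782e-05 W  (b) Q = -0.003532 VAR  (c) S = 0.003532 VA  (d) PF = 0.007875 (leading)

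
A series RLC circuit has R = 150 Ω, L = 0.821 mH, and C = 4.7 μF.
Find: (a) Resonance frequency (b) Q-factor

Step 1 — Resonance condition Im(Z)=0 gives ω₀ = 1/√(LC).
Step 2 — ω₀ = 1/√(0.000821·4.7e-06) = 1.61e+04 rad/s.
Step 3 — f₀ = ω₀/(2π) = 2562 Hz.
Step 4 — Series Q: Q = ω₀L/R = 1.61e+04·0.000821/150 = 0.08811.

(a) f₀ = 2562 Hz  (b) Q = 0.08811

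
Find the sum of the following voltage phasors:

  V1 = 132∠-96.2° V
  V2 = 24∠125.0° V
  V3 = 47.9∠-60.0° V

Step 1 — Convert each phasor to rectangular form:
  V1 = 132·(cos(-96.2°) + j·sin(-96.2°)) = -14.26 - j131.2 V
  V2 = 24·(cos(125.0°) + j·sin(125.0°)) = -13.77 + j19.66 V
  V3 = 47.9·(cos(-60.0°) + j·sin(-60.0°)) = 23.95 - j41.48 V
Step 2 — Sum components: V_total = -4.072 - j153.1 V.
Step 3 — Convert to polar: |V_total| = 153.1 V, ∠V_total = -91.5°.

V_total = 153.1∠-91.5° V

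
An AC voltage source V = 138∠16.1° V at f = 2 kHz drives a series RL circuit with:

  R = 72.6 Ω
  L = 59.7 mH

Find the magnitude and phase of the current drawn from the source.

Step 1 — Angular frequency: ω = 2π·f = 2π·2000 = 1.257e+04 rad/s.
Step 2 — Component impedances:
  R: Z = R = 72.6 Ω
  L: Z = jωL = j·1.257e+04·0.0597 = 0 + j750.2 Ω
Step 3 — Series combination: Z_total = R + L = 72.6 + j750.2 Ω = 753.7∠84.5° Ω.
Step 4 — Source phasor: V = 138∠16.1° V = 132.6 + j38.27 V.
Step 5 — Ohm's law: I = V / Z_total = (132.6 + j38.27) / (72.6 + j750.2) = 0.06748 - j0.1702 A.
Step 6 — Convert to polar: |I| = 0.1831 A, ∠I = -68.4°.

I = 0.1831∠-68.4° A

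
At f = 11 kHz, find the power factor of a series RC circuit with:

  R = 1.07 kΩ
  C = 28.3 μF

Step 1 — Angular frequency: ω = 2π·f = 2π·1.1e+04 = 6.912e+04 rad/s.
Step 2 — Component impedances:
  R: Z = R = 1070 Ω
  C: Z = 1/(jωC) = -j/(ω·C) = 0 - j0.5113 Ω
Step 3 — Series combination: Z_total = R + C = 1070 - j0.5113 Ω = 1070∠-0.0° Ω.
Step 4 — Power factor: PF = cos(φ) = Re(Z)/|Z| = 1070/1070 = 1.
Step 5 — Type: Im(Z) = -0.5113 ⇒ leading (phase φ = -0.0°).

PF = 1 (leading, φ = -0.0°)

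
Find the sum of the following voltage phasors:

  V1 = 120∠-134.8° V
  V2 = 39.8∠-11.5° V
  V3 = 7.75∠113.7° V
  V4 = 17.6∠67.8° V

Step 1 — Convert each phasor to rectangular form:
  V1 = 120·(cos(-134.8°) + j·sin(-134.8°)) = -84.56 - j85.15 V
  V2 = 39.8·(cos(-11.5°) + j·sin(-11.5°)) = 39 - j7.935 V
  V3 = 7.75·(cos(113.7°) + j·sin(113.7°)) = -3.115 + j7.096 V
  V4 = 17.6·(cos(67.8°) + j·sin(67.8°)) = 6.65 + j16.3 V
Step 2 — Sum components: V_total = -42.02 - j69.69 V.
Step 3 — Convert to polar: |V_total| = 81.38 V, ∠V_total = -121.1°.

V_total = 81.38∠-121.1° V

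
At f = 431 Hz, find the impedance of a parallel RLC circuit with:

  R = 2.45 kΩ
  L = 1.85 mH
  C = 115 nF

Step 1 — Angular frequency: ω = 2π·f = 2π·431 = 2708 rad/s.
Step 2 — Component impedances:
  R: Z = R = 2450 Ω
  L: Z = jωL = j·2708·0.00185 = 0 + j5.01 Ω
  C: Z = 1/(jωC) = -j/(ω·C) = 0 - j3211 Ω
Step 3 — Parallel combination: 1/Z_total = 1/R + 1/L + 1/C; Z_total = 0.01028 + j5.018 Ω = 5.018∠89.9° Ω.

Z = 0.01028 + j5.018 Ω = 5.018∠89.9° Ω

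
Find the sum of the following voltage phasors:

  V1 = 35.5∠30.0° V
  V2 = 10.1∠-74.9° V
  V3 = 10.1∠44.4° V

Step 1 — Convert each phasor to rectangular form:
  V1 = 35.5·(cos(30.0°) + j·sin(30.0°)) = 30.74 + j17.75 V
  V2 = 10.1·(cos(-74.9°) + j·sin(-74.9°)) = 2.631 - j9.751 V
  V3 = 10.1·(cos(44.4°) + j·sin(44.4°)) = 7.216 + j7.067 V
Step 2 — Sum components: V_total = 40.59 + j15.07 V.
Step 3 — Convert to polar: |V_total| = 43.3 V, ∠V_total = 20.4°.

V_total = 43.3∠20.4° V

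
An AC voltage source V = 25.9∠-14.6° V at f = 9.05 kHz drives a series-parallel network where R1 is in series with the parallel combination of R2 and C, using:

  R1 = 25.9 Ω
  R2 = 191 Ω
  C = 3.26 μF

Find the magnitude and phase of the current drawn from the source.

Step 1 — Angular frequency: ω = 2π·f = 2π·9050 = 5.686e+04 rad/s.
Step 2 — Component impedances:
  R1: Z = R = 25.9 Ω
  R2: Z = R = 191 Ω
  C: Z = 1/(jωC) = -j/(ω·C) = 0 - j5.395 Ω
Step 3 — Parallel branch: R2 || C = 1/(1/R2 + 1/C) = 0.1522 - j5.39 Ω.
Step 4 — Series with R1: Z_total = R1 + (R2 || C) = 26.05 - j5.39 Ω = 26.6∠-11.7° Ω.
Step 5 — Source phasor: V = 25.9∠-14.6° V = 25.06 - j6.529 V.
Step 6 — Ohm's law: I = V / Z_total = (25.06 - j6.529) / (26.05 - j5.39) = 0.9723 - j0.04943 A.
Step 7 — Convert to polar: |I| = 0.9735 A, ∠I = -2.9°.

I = 0.9735∠-2.9° A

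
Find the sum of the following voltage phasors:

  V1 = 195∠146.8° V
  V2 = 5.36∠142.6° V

Step 1 — Convert each phasor to rectangular form:
  V1 = 195·(cos(146.8°) + j·sin(146.8°)) = -163.2 + j106.8 V
  V2 = 5.36·(cos(142.6°) + j·sin(142.6°)) = -4.258 + j3.256 V
Step 2 — Sum components: V_total = -167.4 + j110 V.
Step 3 — Convert to polar: |V_total| = 200.3 V, ∠V_total = 146.7°.

V_total = 200.3∠146.7° V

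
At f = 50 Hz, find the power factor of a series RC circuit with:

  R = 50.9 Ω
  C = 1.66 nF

Step 1 — Angular frequency: ω = 2π·f = 2π·50 = 314.2 rad/s.
Step 2 — Component impedances:
  R: Z = R = 50.9 Ω
  C: Z = 1/(jωC) = -j/(ω·C) = 0 - j1.918e+06 Ω
Step 3 — Series combination: Z_total = R + C = 50.9 - j1.918e+06 Ω = 1.918e+06∠-90.0° Ω.
Step 4 — Power factor: PF = cos(φ) = Re(Z)/|Z| = 50.9/1.918e+06 = 2.654e-05.
Step 5 — Type: Im(Z) = -1.918e+06 ⇒ leading (phase φ = -90.0°).

PF = 2.654e-05 (leading, φ = -90.0°)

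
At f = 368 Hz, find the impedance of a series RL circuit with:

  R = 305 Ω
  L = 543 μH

Step 1 — Angular frequency: ω = 2π·f = 2π·368 = 2312 rad/s.
Step 2 — Component impedances:
  R: Z = R = 305 Ω
  L: Z = jωL = j·2312·0.000543 = 0 + j1.256 Ω
Step 3 — Series combination: Z_total = R + L = 305 + j1.256 Ω = 305∠0.2° Ω.

Z = 305 + j1.256 Ω = 305∠0.2° Ω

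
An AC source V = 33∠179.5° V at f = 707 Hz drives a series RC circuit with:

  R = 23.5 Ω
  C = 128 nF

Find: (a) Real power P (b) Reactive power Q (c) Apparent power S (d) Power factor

Step 1 — Angular frequency: ω = 2π·f = 2π·707 = 4442 rad/s.
Step 2 — Component impedances:
  R: Z = R = 23.5 Ω
  C: Z = 1/(jωC) = -j/(ω·C) = 0 - j1759 Ω
Step 3 — Series combination: Z_total = R + C = 23.5 - j1759 Ω = 1759∠-89.2° Ω.
Step 4 — Source phasor: V = 33∠179.5° V = -33 + j0.288 V.
Step 5 — Current: I = V / Z = -0.0004144 - j0.01876 A = 0.01876∠-91.3° A.
Step 6 — Complex power: S = V·I* = 0.008272 - j0.6191 VA.
Step 7 — Real power: P = Re(S) = 0.008272 W.
Step 8 — Reactive power: Q = Im(S) = -0.6191 VAR.
Step 9 — Apparent power: |S| = 0.6192 VA.
Step 10 — Power factor: PF = P/|S| = 0.01336 (leading).

(a) P = 0.008272 W  (b) Q = -0.6191 VAR  (c) S = 0.6192 VA  (d) PF = 0.01336 (leading)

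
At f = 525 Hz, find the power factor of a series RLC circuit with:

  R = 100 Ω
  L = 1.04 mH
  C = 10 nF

Step 1 — Angular frequency: ω = 2π·f = 2π·525 = 3299 rad/s.
Step 2 — Component impedances:
  R: Z = R = 100 Ω
  L: Z = jωL = j·3299·0.00104 = 0 + j3.431 Ω
  C: Z = 1/(jωC) = -j/(ω·C) = 0 - j3.032e+04 Ω
Step 3 — Series combination: Z_total = R + L + C = 100 - j3.031e+04 Ω = 3.031e+04∠-89.8° Ω.
Step 4 — Power factor: PF = cos(φ) = Re(Z)/|Z| = 100/3.031e+04 = 0.003299.
Step 5 — Type: Im(Z) = -3.031e+04 ⇒ leading (phase φ = -89.8°).

PF = 0.003299 (leading, φ = -89.8°)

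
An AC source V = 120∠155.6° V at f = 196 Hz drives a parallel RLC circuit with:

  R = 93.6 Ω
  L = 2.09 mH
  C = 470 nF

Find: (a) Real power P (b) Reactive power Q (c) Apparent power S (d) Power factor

Step 1 — Angular frequency: ω = 2π·f = 2π·196 = 1232 rad/s.
Step 2 — Component impedances:
  R: Z = R = 93.6 Ω
  L: Z = jωL = j·1232·0.00209 = 0 + j2.574 Ω
  C: Z = 1/(jωC) = -j/(ω·C) = 0 - j1728 Ω
Step 3 — Parallel combination: 1/Z_total = 1/R + 1/L + 1/C; Z_total = 0.07093 + j2.576 Ω = 2.577∠88.4° Ω.
Step 4 — Source phasor: V = 120∠155.6° V = -109.3 + j49.57 V.
Step 5 — Current: I = V / Z = 18.06 + j42.93 A = 46.57∠67.2° A.
Step 6 — Complex power: S = V·I* = 153.8 + j5586 VA.
Step 7 — Real power: P = Re(S) = 153.8 W.
Step 8 — Reactive power: Q = Im(S) = 5586 VAR.
Step 9 — Apparent power: |S| = 5589 VA.
Step 10 — Power factor: PF = P/|S| = 0.02753 (lagging).

(a) P = 153.8 W  (b) Q = 5586 VAR  (c) S = 5589 VA  (d) PF = 0.02753 (lagging)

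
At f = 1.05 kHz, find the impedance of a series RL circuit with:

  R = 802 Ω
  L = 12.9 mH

Step 1 — Angular frequency: ω = 2π·f = 2π·1050 = 6597 rad/s.
Step 2 — Component impedances:
  R: Z = R = 802 Ω
  L: Z = jωL = j·6597·0.0129 = 0 + j85.11 Ω
Step 3 — Series combination: Z_total = R + L = 802 + j85.11 Ω = 806.5∠6.1° Ω.

Z = 802 + j85.11 Ω = 806.5∠6.1° Ω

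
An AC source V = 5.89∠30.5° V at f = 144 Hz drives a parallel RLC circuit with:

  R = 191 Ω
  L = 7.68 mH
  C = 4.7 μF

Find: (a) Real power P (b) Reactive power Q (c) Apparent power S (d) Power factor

Step 1 — Angular frequency: ω = 2π·f = 2π·144 = 904.8 rad/s.
Step 2 — Component impedances:
  R: Z = R = 191 Ω
  L: Z = jωL = j·904.8·0.00768 = 0 + j6.949 Ω
  C: Z = 1/(jωC) = -j/(ω·C) = 0 - j235.2 Ω
Step 3 — Parallel combination: 1/Z_total = 1/R + 1/L + 1/C; Z_total = 0.2681 + j7.15 Ω = 7.155∠87.9° Ω.
Step 4 — Source phasor: V = 5.89∠30.5° V = 5.075 + j2.989 V.
Step 5 — Current: I = V / Z = 0.4441 - j0.6931 A = 0.8232∠-57.4° A.
Step 6 — Complex power: S = V·I* = 0.1816 + j4.845 VA.
Step 7 — Real power: P = Re(S) = 0.1816 W.
Step 8 — Reactive power: Q = Im(S) = 4.845 VAR.
Step 9 — Apparent power: |S| = 4.848 VA.
Step 10 — Power factor: PF = P/|S| = 0.03746 (lagging).

(a) P = 0.1816 W  (b) Q = 4.845 VAR  (c) S = 4.848 VA  (d) PF = 0.03746 (lagging)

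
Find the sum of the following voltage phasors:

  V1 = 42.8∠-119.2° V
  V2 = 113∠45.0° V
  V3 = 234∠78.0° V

Step 1 — Convert each phasor to rectangular form:
  V1 = 42.8·(cos(-119.2°) + j·sin(-119.2°)) = -20.88 - j37.36 V
  V2 = 113·(cos(45.0°) + j·sin(45.0°)) = 79.9 + j79.9 V
  V3 = 234·(cos(78.0°) + j·sin(78.0°)) = 48.65 + j228.9 V
Step 2 — Sum components: V_total = 107.7 + j271.4 V.
Step 3 — Convert to polar: |V_total| = 292 V, ∠V_total = 68.4°.

V_total = 292∠68.4° V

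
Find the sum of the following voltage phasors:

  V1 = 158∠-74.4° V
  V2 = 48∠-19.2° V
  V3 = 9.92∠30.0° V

Step 1 — Convert each phasor to rectangular form:
  V1 = 158·(cos(-74.4°) + j·sin(-74.4°)) = 42.49 - j152.2 V
  V2 = 48·(cos(-19.2°) + j·sin(-19.2°)) = 45.33 - j15.79 V
  V3 = 9.92·(cos(30.0°) + j·sin(30.0°)) = 8.591 + j4.96 V
Step 2 — Sum components: V_total = 96.41 - j163 V.
Step 3 — Convert to polar: |V_total| = 189.4 V, ∠V_total = -59.4°.

V_total = 189.4∠-59.4° V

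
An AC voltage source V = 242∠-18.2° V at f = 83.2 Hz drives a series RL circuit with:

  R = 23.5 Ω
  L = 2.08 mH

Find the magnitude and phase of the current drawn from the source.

Step 1 — Angular frequency: ω = 2π·f = 2π·83.2 = 522.8 rad/s.
Step 2 — Component impedances:
  R: Z = R = 23.5 Ω
  L: Z = jωL = j·522.8·0.00208 = 0 + j1.087 Ω
Step 3 — Series combination: Z_total = R + L = 23.5 + j1.087 Ω = 23.53∠2.6° Ω.
Step 4 — Source phasor: V = 242∠-18.2° V = 229.9 - j75.59 V.
Step 5 — Ohm's law: I = V / Z_total = (229.9 - j75.59) / (23.5 + j1.087) = 9.613 - j3.661 A.
Step 6 — Convert to polar: |I| = 10.29 A, ∠I = -20.8°.

I = 10.29∠-20.8° A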